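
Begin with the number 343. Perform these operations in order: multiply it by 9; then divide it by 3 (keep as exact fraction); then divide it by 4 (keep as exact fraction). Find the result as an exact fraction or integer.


Start with 343.
Step 1: Multiply by 9: 343 * 9 = 3087
Step 2: Divide by 3: 3087 / 3 = 1029
Step 3: Divide by 4: 1029 / 4 = 1029/4
Final result = 1029/4

1029/4


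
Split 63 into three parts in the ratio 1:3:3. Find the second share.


Ratio = 1:3:3
Total parts = 1 + 3 + 3 = 7
Value per part = 63 / 7 = 9
First share = 1 * 9 = 9
Middle share = 3 * 9 = 27
Third share = 3 * 9 = 27

27


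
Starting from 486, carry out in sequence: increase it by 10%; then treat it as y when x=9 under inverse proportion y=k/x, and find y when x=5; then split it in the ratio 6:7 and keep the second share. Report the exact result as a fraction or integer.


Start with 486.
Step 1: Increase by 10%: 486 * 110/100 = 2673/5
Step 2: Inverse prop: k = (2673/5)*9; new y = k/5 = 2673/5*9/5 = 24057/25
Step 3: Split 6:7, second share = 24057/25 * 7/13 = 168399/325
Final result = 168399/325

168399/325


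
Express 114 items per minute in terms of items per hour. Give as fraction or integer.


Converting from per minute to per hour
Rate = 114 items per minute
Multiply by 60: 114 * 60
= 6840 items per hour

6840


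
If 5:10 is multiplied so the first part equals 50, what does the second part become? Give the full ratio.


Original ratio: 5:10
First term target: 50
Scale factor = 50 / 5 = 10
Multiply second term: 10 * 10 = 100
Equivalent ratio = 50:100

50:100


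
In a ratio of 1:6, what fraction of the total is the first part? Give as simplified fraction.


Total parts = 1 + 6 = 7
First part fraction = 1/7
Simplify: 1/7 = 1/7

1/7


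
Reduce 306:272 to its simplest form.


Find GCD(306, 272)
GCD = 34
Divide both by 34: 306/34 = 9, 272/34 = 8
Simplified ratio = 9:8

9:8


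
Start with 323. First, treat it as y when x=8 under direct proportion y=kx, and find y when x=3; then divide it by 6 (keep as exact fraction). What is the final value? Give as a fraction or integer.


Start with 323.
Step 1: Direct prop: k = (323)/8; new y = k*3 = 323*3/8 = 969/8
Step 2: Divide by 6: 969/8 / 6 = 323/16
Final result = 323/16

323/16


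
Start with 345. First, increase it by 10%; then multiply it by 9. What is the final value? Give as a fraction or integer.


Start with 345.
Step 1: Increase by 10%: 345 * 110/100 = 759/2
Step 2: Multiply by 9: 759/2 * 9 = 6831/2
Final result = 6831/2

6831/2


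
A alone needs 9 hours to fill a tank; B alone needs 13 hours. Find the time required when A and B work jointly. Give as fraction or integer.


Rate of A = 1/9 job per hour
Rate of B = 1/13 job per hour
Combined rate = 1/9 + 1/13
Find common denominator: (13 + 9)/(9*13) = 22/117
Combined rate = 22/117 job per hour
Time together = 1 / (22/117) = 117/22 hours

117/22


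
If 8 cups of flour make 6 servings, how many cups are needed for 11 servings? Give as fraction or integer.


Original: 8 cups for 6 servings
Target servings = 11
Scaling factor = 11/6
New amount = 8 * 11/6
= 88/6
= 44/3 cups

44/3


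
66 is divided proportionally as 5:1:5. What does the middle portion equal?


Ratio = 5:1:5
Total parts = 5 + 1 + 5 = 11
Value per part = 66 / 11 = 6
First share = 5 * 6 = 30
Middle share = 1 * 6 = 6
Third share = 5 * 6 = 30

6


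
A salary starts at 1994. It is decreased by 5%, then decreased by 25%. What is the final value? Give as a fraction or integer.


Start: 1994
Step 1: decrease by 5% => multiply by 95/100
  1994 * 95/100 = 18943/10
Step 2: decrease by 25% => multiply by 75/100
  18943/10 * 75/100 = 56829/40
Final value = 56829/40

56829/40


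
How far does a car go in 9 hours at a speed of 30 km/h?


Using distance = speed * time
Speed = 30 km/h
Time = 9 hours
Distance = 30 * 9
= 270 km

270


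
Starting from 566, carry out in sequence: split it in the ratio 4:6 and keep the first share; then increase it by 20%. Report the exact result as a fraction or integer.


Start with 566.
Step 1: Split 4:6, first share = 566 * 4/10 = 1132/5
Step 2: Increase by 20%: 1132/5 * 120/100 = 6792/25
Final result = 6792/25

6792/25


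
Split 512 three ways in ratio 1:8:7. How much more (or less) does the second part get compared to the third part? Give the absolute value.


Total parts = 1 + 8 + 7 = 16
Value per part = 512 / 16 = 32
Shares: 1*32=32, 8*32=256, 7*32=224
Second share = 256, third share = 224
Difference = |256 - 224| = 32

32


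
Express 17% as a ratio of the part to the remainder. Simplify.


Part = 17%, Remainder = 83%
Ratio = 17:83
GCD(17, 83) = 1
Simplify: 17:83 = 17:83

17:83


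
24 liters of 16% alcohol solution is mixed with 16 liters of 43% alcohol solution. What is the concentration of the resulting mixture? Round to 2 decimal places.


Solute in mixture 1 = 16% of 24 L = 24*16/100 = 96/25 L
Solute in mixture 2 = 43% of 16 L = 16*43/100 = 172/25 L
Total solute = 96/25 + 172/25 = 268/25 L
Total volume = 24 + 16 = 40 L
Final concentration = 268/25/40 * 100 = 26.80%

26.80


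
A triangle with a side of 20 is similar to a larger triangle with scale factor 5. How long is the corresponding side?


Similar triangles have proportional sides
Scale factor = 5
Smaller side = 20
Corresponding larger side = 20 * 5
= 100

100


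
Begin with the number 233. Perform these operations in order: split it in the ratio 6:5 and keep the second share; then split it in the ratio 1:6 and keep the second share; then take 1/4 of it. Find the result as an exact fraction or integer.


Start with 233.
Step 1: Split 6:5, second share = 233 * 5/11 = 1165/11
Step 2: Split 1:6, second share = 1165/11 * 6/7 = 6990/77
Step 3: Take 1/4: 6990/77 * 1/4 = 3495/154
Final result = 3495/154

3495/154


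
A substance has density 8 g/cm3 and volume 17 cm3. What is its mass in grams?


Using mass = density * volume
Density = 8 g/cm3
Volume = 17 cm3
Mass = 8 * 17
= 136 g

136


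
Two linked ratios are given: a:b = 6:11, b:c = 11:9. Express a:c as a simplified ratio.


Given a:b = 6:11 and b:c = 11:9
Make b consistent. Multiply first ratio by 11: a:b = 66:121
Multiply second ratio by 11: b:c = 121:99
Now b = 121 in both, so a:b:c = 66:121:99
Therefore a:c = 66:99
Simplify by GCD: a:c = 2:3

2:3


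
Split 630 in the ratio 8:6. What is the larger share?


Total parts = 8 + 6 = 14
Value per part = 630 / 14 = 45
First share = 8 * 45 = 360
Second share = 6 * 45 = 270
Larger share = 360

360


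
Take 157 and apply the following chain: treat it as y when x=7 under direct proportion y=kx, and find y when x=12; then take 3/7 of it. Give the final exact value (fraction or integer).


Start with 157.
Step 1: Direct prop: k = (157)/7; new y = k*12 = 157*12/7 = 1884/7
Step 2: Take 3/7: 1884/7 * 3/7 = 5652/49
Final result = 5652/49

5652/49


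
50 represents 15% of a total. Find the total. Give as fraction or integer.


Given: 50 is 15% of the whole
Set up: 50 = 15/100 * whole
whole = 50 * 100 / 15
whole = 5000 / 15
whole = 1000/3

1000/3


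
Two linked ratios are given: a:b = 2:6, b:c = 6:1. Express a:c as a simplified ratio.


Given a:b = 2:6 and b:c = 6:1
Make b consistent. Multiply first ratio by 6: a:b = 12:36
Multiply second ratio by 6: b:c = 36:6
Now b = 36 in both, so a:b:c = 12:36:6
Therefore a:c = 12:6
Simplify by GCD: a:c = 2:1

2:1


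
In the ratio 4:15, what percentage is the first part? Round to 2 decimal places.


Total parts = 4 + 15 = 19
First part fraction = 4/19
Percentage = (4/19) * 100
= 0.210526 * 100
= 21.05%

21.05


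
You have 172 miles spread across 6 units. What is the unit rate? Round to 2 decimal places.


Total miles = 172
Number of units = 6
Unit rate = 172 / 6
= 28.67 miles per unit

28.67


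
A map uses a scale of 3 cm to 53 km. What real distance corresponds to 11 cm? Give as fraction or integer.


Map scale: 3 cm = 53 km
Measured distance on map = 11 cm
Set up proportion: 11 * 53 / 3
= 583 / 3
= 583/3 km

583/3


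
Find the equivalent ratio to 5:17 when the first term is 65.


Original ratio: 5:17
First term target: 65
Scale factor = 65 / 5 = 13
Multiply second term: 17 * 13 = 221
Equivalent ratio = 65:221

65:221


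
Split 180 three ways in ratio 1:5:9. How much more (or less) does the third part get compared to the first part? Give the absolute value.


Total parts = 1 + 5 + 9 = 15
Value per part = 180 / 15 = 12
Shares: 1*12=12, 5*12=60, 9*12=108
Third share = 108, first share = 12
Difference = |108 - 12| = 96

96


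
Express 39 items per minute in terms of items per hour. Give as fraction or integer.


Converting from per minute to per hour
Rate = 39 items per minute
Multiply by 60: 39 * 60
= 2340 items per hour

2340


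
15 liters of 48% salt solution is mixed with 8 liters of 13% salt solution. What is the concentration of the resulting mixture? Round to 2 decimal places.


Solute in mixture 1 = 48% of 15 L = 15*48/100 = 36/5 L
Solute in mixture 2 = 13% of 8 L = 8*13/100 = 26/25 L
Total solute = 36/5 + 26/25 = 206/25 L
Total volume = 15 + 8 = 23 L
Final concentration = 206/25/23 * 100 = 35.83%

35.83


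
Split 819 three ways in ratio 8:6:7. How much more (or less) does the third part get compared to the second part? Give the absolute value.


Total parts = 8 + 6 + 7 = 21
Value per part = 819 / 21 = 39
Shares: 8*39=312, 6*39=234, 7*39=273
Third share = 273, second share = 234
Difference = |273 - 234| = 39

39


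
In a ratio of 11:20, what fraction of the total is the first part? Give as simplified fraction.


Total parts = 11 + 20 = 31
First part fraction = 11/31
Simplify: 11/31 = 11/31

11/31


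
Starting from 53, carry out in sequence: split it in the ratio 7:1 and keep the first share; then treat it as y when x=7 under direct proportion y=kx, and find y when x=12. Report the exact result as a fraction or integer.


Start with 53.
Step 1: Split 7:1, first share = 53 * 7/8 = 371/8
Step 2: Direct prop: k = (371/8)/7; new y = k*12 = 371/8*12/7 = 159/2
Final result = 159/2

159/2


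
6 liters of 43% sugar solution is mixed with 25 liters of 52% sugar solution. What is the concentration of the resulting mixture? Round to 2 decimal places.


Solute in mixture 1 = 43% of 6 L = 6*43/100 = 129/50 L
Solute in mixture 2 = 52% of 25 L = 25*52/100 = 13 L
Total solute = 129/50 + 13 = 779/50 L
Total volume = 6 + 25 = 31 L
Final concentration = 779/50/31 * 100 = 50.26%

50.26


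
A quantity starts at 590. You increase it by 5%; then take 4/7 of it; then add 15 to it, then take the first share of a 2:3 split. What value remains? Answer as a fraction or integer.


Start with 590.
Step 1: Increase by 5%: 590 * 105/100 = 1239/2
Step 2: Take 4/7: 1239/2 * 4/7 = 354
Step 3: Add 15: 354+15=369; split 2:3 first = 369*2/5 = 738/5
Final result = 738/5

738/5


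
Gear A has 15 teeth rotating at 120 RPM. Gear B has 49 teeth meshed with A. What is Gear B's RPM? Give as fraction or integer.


Gear ratio: teeth_A * RPM_A = teeth_B * RPM_B
15 * 120 = 49 * RPM_B
1800 = 49 * RPM_B
RPM_B = 1800 / 49
RPM_B = 1800/49

1800/49


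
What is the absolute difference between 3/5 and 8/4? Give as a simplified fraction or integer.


Simplify: 3/5 = 3/5 and 8/4 = 2
Find common denominator: LCD = 5
Convert: 3/5 and 10/5
Difference = |3 - 10|/5 = 7/5
Simplified = 7/5

7/5


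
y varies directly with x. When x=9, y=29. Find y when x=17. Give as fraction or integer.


Direct proportion: y = kx
Find k: k = 29/9 = 29/9
Compute y at x=17: y = 29/9 * 17
y = 493/9

493/9


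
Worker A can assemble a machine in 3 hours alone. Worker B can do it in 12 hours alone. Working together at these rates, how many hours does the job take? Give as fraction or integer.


Rate of A = 1/3 job per hour
Rate of B = 1/12 job per hour
Combined rate = 1/3 + 1/12
Find common denominator: (12 + 3)/(3*12) = 15/36
Combined rate = 5/12 job per hour
Time together = 1 / (5/12) = 12/5 hours

12/5


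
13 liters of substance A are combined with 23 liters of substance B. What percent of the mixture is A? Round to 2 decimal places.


Volume of A = 13 L
Volume of B = 23 L
Total volume = 13 + 23 = 36 L
Percentage of A = (13/36) * 100
= 36.11%

36.11


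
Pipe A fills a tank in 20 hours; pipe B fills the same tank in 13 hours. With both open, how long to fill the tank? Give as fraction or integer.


Rate of A = 1/20 job per hour
Rate of B = 1/13 job per hour
Combined rate = 1/20 + 1/13
Find common denominator: (13 + 20)/(20*13) = 33/260
Combined rate = 33/260 job per hour
Time together = 1 / (33/260) = 260/33 hours

260/33


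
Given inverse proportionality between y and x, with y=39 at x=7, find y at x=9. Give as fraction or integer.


Inverse proportion: y = k/x
Find k: k = 7 * 39 = 273
Compute y at x=9: y = 273/9
y = 91/3

91/3


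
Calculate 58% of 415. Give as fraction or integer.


Compute 58% of 415
Convert percentage: 58% = 58/100
Multiply: 415 * 58/100
= 24070/100
= 2407/10

2407/10


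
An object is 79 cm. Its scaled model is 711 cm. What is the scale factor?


Original length = 79 cm
Scaled length = 711 cm
Scale factor = 711 / 79
= 9

9


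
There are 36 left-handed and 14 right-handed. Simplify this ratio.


Find GCD(36, 14)
GCD = 2
Divide both by 2: 36/2 = 18, 14/2 = 7
Simplified ratio = 18:7

18:7


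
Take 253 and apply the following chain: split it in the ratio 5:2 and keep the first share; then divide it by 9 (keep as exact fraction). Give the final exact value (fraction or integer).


Start with 253.
Step 1: Split 5:2, first share = 253 * 5/7 = 1265/7
Step 2: Divide by 9: 1265/7 / 9 = 1265/63
Final result = 1265/63

1265/63


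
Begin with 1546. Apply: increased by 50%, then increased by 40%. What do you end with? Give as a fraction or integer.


Start: 1546
Step 1: increase by 50% => multiply by 150/100
  1546 * 150/100 = 2319
Step 2: increase by 40% => multiply by 140/100
  2319 * 140/100 = 16233/5
Final value = 16233/5

16233/5


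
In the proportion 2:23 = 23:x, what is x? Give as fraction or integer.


Setting up: 2/23 = 23/x
Cross multiply: 2 * x = 23 * 23
2x = 529
x = 529/2
x = 529/2

529/2


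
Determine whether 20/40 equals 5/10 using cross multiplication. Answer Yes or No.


Cross multiply to check 20/40 = 5/10
Left cross product: 20 * 10 = 200
Right cross product: 40 * 5 = 200
200 = 200
Equal, so proportions match => Yes

Yes


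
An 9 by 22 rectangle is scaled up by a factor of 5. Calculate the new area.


Original dimensions: 9 x 22
Enlargement factor = 5
New width = 9 * 5 = 45
New height = 22 * 5 = 110
New area = 45 * 110 = 4950

4950


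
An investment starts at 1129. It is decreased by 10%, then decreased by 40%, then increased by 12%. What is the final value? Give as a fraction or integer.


Start: 1129
Step 1: decrease by 10% => multiply by 90/100
  1129 * 90/100 = 10161/10
Step 2: decrease by 40% => multiply by 60/100
  10161/10 * 60/100 = 30483/50
Step 3: increase by 12% => multiply by 112/100
  30483/50 * 112/100 = 426762/625
Final value = 426762/625

426762/625


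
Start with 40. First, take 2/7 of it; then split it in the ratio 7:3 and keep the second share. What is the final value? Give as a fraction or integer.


Start with 40.
Step 1: Take 2/7: 40 * 2/7 = 80/7
Step 2: Split 7:3, second share = 80/7 * 3/10 = 24/7
Final result = 24/7

24/7


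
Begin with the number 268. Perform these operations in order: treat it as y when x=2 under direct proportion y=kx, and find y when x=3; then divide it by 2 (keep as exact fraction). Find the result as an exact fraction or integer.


Start with 268.
Step 1: Direct prop: k = (268)/2; new y = k*3 = 268*3/2 = 402
Step 2: Divide by 2: 402 / 2 = 201
Final result = 201

201


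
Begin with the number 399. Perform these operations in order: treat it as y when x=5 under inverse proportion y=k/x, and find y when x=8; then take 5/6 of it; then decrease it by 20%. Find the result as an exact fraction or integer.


Start with 399.
Step 1: Inverse prop: k = (399)*5; new y = k/8 = 399*5/8 = 1995/8
Step 2: Take 5/6: 1995/8 * 5/6 = 3325/16
Step 3: Decrease by 20%: 3325/16 * 80/100 = 665/4
Final result = 665/4

665/4


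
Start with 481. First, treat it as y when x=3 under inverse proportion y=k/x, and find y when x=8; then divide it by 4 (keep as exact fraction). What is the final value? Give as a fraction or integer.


Start with 481.
Step 1: Inverse prop: k = (481)*3; new y = k/8 = 481*3/8 = 1443/8
Step 2: Divide by 4: 1443/8 / 4 = 1443/32
Final result = 1443/32

1443/32


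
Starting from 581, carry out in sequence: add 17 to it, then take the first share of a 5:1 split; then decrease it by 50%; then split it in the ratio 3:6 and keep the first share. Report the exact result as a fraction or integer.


Start with 581.
Step 1: Add 17: 581+17=598; split 5:1 first = 598*5/6 = 1495/3
Step 2: Decrease by 50%: 1495/3 * 50/100 = 1495/6
Step 3: Split 3:6, first share = 1495/6 * 3/9 = 1495/18
Final result = 1495/18

1495/18


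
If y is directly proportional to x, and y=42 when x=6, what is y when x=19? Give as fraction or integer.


Direct proportion: y = kx
Find k: k = 42/6 = 7
Compute y at x=19: y = 7 * 19
y = 133

133


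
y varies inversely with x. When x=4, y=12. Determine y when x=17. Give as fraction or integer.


Inverse proportion: y = k/x
Find k: k = 4 * 12 = 48
Compute y at x=17: y = 48/17
y = 48/17

48/17


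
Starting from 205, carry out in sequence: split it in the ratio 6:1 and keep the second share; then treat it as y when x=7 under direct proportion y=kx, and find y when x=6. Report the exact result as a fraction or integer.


Start with 205.
Step 1: Split 6:1, second share = 205 * 1/7 = 205/7
Step 2: Direct prop: k = (205/7)/7; new y = k*6 = 205/7*6/7 = 1230/49
Final result = 1230/49

1230/49


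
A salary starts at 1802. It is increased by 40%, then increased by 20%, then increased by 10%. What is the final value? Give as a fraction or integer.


Start: 1802
Step 1: increase by 40% => multiply by 140/100
  1802 * 140/100 = 12614/5
Step 2: increase by 20% => multiply by 120/100
  12614/5 * 120/100 = 75684/25
Step 3: increase by 10% => multiply by 110/100
  75684/25 * 110/100 = 416262/125
Final value = 416262/125

416262/125


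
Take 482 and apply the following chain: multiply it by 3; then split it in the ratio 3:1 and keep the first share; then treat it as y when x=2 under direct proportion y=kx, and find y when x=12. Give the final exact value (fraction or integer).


Start with 482.
Step 1: Multiply by 3: 482 * 3 = 1446
Step 2: Split 3:1, first share = 1446 * 3/4 = 2169/2
Step 3: Direct prop: k = (2169/2)/2; new y = k*12 = 2169/2*12/2 = 6507
Final result = 6507

6507


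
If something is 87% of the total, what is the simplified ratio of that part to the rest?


Part = 87%, Remainder = 13%
Ratio = 87:13
GCD(87, 13) = 1
Simplify: 87:13 = 87:13

87:13


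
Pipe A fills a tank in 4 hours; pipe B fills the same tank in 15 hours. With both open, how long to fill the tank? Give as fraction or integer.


Rate of A = 1/4 job per hour
Rate of B = 1/15 job per hour
Combined rate = 1/4 + 1/15
Find common denominator: (15 + 4)/(4*15) = 19/60
Combined rate = 19/60 job per hour
Time together = 1 / (19/60) = 60/19 hours

60/19


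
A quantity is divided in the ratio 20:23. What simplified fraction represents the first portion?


Total parts = 20 + 23 = 43
First part fraction = 20/43
Simplify: 20/43 = 20/43

20/43


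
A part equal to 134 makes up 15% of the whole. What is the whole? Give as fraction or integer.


Given: 134 is 15% of the whole
Set up: 134 = 15/100 * whole
whole = 134 * 100 / 15
whole = 13400 / 15
whole = 2680/3

2680/3


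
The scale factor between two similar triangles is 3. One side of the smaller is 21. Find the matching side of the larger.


Similar triangles have proportional sides
Scale factor = 3
Smaller side = 21
Corresponding larger side = 21 * 3
= 63

63


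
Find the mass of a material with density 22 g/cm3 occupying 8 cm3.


Using mass = density * volume
Density = 22 g/cm3
Volume = 8 cm3
Mass = 22 * 8
= 176 g

176


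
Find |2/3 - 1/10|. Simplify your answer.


Simplify: 2/3 = 2/3 and 1/10 = 1/10
Find common denominator: LCD = 30
Convert: 20/30 and 3/30
Difference = |20 - 3|/30 = 17/30
Simplified = 17/30

17/30


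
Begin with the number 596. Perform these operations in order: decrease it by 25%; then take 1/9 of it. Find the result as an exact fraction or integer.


Start with 596.
Step 1: Decrease by 25%: 596 * 75/100 = 447
Step 2: Take 1/9: 447 * 1/9 = 149/3
Final result = 149/3

149/3


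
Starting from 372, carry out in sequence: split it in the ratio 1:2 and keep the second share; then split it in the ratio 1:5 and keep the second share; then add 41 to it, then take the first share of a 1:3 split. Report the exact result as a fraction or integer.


Start with 372.
Step 1: Split 1:2, second share = 372 * 2/3 = 248
Step 2: Split 1:5, second share = 248 * 5/6 = 620/3
Step 3: Add 41: 620/3+41=743/3; split 1:3 first = 743/3*1/4 = 743/12
Final result = 743/12

743/12


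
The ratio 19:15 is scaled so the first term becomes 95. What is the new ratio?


Original ratio: 19:15
First term target: 95
Scale factor = 95 / 19 = 5
Multiply second term: 15 * 5 = 75
Equivalent ratio = 95:75

95:75


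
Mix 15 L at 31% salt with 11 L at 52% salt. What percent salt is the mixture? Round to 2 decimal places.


Solute in mixture 1 = 31% of 15 L = 15*31/100 = 93/20 L
Solute in mixture 2 = 52% of 11 L = 11*52/100 = 143/25 L
Total solute = 93/20 + 143/25 = 1037/100 L
Total volume = 15 + 11 = 26 L
Final concentration = 1037/100/26 * 100 = 39.88%

39.88


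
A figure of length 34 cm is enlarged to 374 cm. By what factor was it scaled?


Original length = 34 cm
Scaled length = 374 cm
Scale factor = 374 / 34
= 11

11


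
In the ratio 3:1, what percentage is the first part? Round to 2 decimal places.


Total parts = 3 + 1 = 4
First part fraction = 3/4
Percentage = (3/4) * 100
= 0.75 * 100
= 75.00%

75.00


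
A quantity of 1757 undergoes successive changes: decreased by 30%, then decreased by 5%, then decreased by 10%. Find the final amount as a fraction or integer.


Start: 1757
Step 1: decrease by 30% => multiply by 70/100
  1757 * 70/100 = 12299/10
Step 2: decrease by 5% => multiply by 95/100
  12299/10 * 95/100 = 233681/200
Step 3: decrease by 10% => multiply by 90/100
  233681/200 * 90/100 = 2103129/2000
Final value = 2103129/2000

2103129/2000


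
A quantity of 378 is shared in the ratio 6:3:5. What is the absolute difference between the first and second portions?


Total parts = 6 + 3 + 5 = 14
Value per part = 378 / 14 = 27
Shares: 6*27=162, 3*27=81, 5*27=135
First share = 162, second share = 81
Difference = |162 - 81| = 81

81


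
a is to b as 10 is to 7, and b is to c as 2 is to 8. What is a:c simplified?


Given a:b = 10:7 and b:c = 2:8
Make b consistent. Multiply first ratio by 2: a:b = 20:14
Multiply second ratio by 7: b:c = 14:56
Now b = 14 in both, so a:b:c = 20:14:56
Therefore a:c = 20:56
Simplify by GCD: a:c = 5:14

5:14


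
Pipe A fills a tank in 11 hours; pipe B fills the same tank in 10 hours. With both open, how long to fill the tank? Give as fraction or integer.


Rate of A = 1/11 job per hour
Rate of B = 1/10 job per hour
Combined rate = 1/11 + 1/10
Find common denominator: (10 + 11)/(11*10) = 21/110
Combined rate = 21/110 job per hour
Time together = 1 / (21/110) = 110/21 hours

110/21


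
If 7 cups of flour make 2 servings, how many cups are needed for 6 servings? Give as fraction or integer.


Original: 7 cups for 2 servings
Target servings = 6
Scaling factor = 6/2
New amount = 7 * 6/2
= 42/2
= 21 cups

21


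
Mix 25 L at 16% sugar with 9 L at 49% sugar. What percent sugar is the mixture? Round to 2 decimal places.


Solute in mixture 1 = 16% of 25 L = 25*16/100 = 4 L
Solute in mixture 2 = 49% of 9 L = 9*49/100 = 441/100 L
Total solute = 4 + 441/100 = 841/100 L
Total volume = 25 + 9 = 34 L
Final concentration = 841/100/34 * 100 = 24.74%

24.74


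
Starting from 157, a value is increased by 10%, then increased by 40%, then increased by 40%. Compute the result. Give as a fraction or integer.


Start: 157
Step 1: increase by 10% => multiply by 110/100
  157 * 110/100 = 1727/10
Step 2: increase by 40% => multiply by 140/100
  1727/10 * 140/100 = 12089/50
Step 3: increase by 40% => multiply by 140/100
  12089/50 * 140/100 = 84623/250
Final value = 84623/250

84623/250


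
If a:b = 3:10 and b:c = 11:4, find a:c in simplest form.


Given a:b = 3:10 and b:c = 11:4
Make b consistent. Multiply first ratio by 11: a:b = 33:110
Multiply second ratio by 10: b:c = 110:40
Now b = 110 in both, so a:b:c = 33:110:40
Therefore a:c = 33:40
Simplify by GCD: a:c = 33:40

33:40


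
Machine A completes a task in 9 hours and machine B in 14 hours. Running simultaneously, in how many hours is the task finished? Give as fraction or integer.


Rate of A = 1/9 job per hour
Rate of B = 1/14 job per hour
Combined rate = 1/9 + 1/14
Find common denominator: (14 + 9)/(9*14) = 23/126
Combined rate = 23/126 job per hour
Time together = 1 / (23/126) = 126/23 hours

126/23


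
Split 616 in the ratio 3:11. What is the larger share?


Total parts = 3 + 11 = 14
Value per part = 616 / 14 = 44
First share = 3 * 44 = 132
Second share = 11 * 44 = 484
Larger share = 484

484


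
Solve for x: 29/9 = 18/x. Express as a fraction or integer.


Setting up: 29/9 = 18/x
Cross multiply: 29 * x = 9 * 18
29x = 162
x = 162/29
x = 162/29

162/29


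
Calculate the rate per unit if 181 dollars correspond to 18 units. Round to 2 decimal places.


Total dollars = 181
Number of units = 18
Unit rate = 181 / 18
= 10.06 dollars per unit

10.06


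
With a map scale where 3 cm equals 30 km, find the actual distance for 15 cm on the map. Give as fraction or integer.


Map scale: 3 cm = 30 km
Measured distance on map = 15 cm
Set up proportion: 15 * 30 / 3
= 450 / 3
= 150 km

150


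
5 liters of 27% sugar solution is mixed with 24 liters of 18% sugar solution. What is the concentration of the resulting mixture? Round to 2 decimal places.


Solute in mixture 1 = 27% of 5 L = 5*27/100 = 27/20 L
Solute in mixture 2 = 18% of 24 L = 24*18/100 = 108/25 L
Total solute = 27/20 + 108/25 = 567/100 L
Total volume = 5 + 24 = 29 L
Final concentration = 567/100/29 * 100 = 19.55%

19.55


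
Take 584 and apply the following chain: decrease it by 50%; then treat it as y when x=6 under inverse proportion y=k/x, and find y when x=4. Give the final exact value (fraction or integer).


Start with 584.
Step 1: Decrease by 50%: 584 * 50/100 = 292
Step 2: Inverse prop: k = (292)*6; new y = k/4 = 292*6/4 = 438
Final result = 438

438


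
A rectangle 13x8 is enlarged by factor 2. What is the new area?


Original dimensions: 13 x 8
Enlargement factor = 2
New width = 13 * 2 = 26
New height = 8 * 2 = 16
New area = 26 * 16 = 416

416


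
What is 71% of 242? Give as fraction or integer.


Compute 71% of 242
Convert percentage: 71% = 71/100
Multiply: 242 * 71/100
= 17182/100
= 8591/50

8591/50


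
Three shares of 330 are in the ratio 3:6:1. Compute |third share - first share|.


Total parts = 3 + 6 + 1 = 10
Value per part = 330 / 10 = 33
Shares: 3*33=99, 6*33=198, 1*33=33
Third share = 33, first share = 99
Difference = |33 - 99| = 66

66


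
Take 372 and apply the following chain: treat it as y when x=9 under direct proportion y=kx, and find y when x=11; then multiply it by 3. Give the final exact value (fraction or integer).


Start with 372.
Step 1: Direct prop: k = (372)/9; new y = k*11 = 372*11/9 = 1364/3
Step 2: Multiply by 3: 1364/3 * 3 = 1364
Final result = 1364

1364


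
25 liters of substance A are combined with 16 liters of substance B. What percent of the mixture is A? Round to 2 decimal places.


Volume of A = 25 L
Volume of B = 16 L
Total volume = 25 + 16 = 41 L
Percentage of A = (25/41) * 100
= 60.98%

60.98


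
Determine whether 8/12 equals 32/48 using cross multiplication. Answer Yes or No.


Cross multiply to check 8/12 = 32/48
Left cross product: 8 * 48 = 384
Right cross product: 12 * 32 = 384
384 = 384
Equal, so proportions match => Yes

Yes


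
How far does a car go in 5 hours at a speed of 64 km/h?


Using distance = speed * time
Speed = 64 km/h
Time = 5 hours
Distance = 64 * 5
= 320 km

320


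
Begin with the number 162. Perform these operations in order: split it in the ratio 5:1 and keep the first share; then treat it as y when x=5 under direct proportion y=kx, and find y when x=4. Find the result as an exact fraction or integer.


Start with 162.
Step 1: Split 5:1, first share = 162 * 5/6 = 135
Step 2: Direct prop: k = (135)/5; new y = k*4 = 135*4/5 = 108
Final result = 108

108


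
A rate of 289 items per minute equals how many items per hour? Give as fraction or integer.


Converting from per minute to per hour
Rate = 289 items per minute
Multiply by 60: 289 * 60
= 17340 items per hour

17340


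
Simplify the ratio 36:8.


Find GCD(36, 8)
GCD = 4
Divide both by 4: 36/4 = 9, 8/4 = 2
Simplified ratio = 9:2

9:2


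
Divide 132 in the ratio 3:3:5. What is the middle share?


Ratio = 3:3:5
Total parts = 3 + 3 + 5 = 11
Value per part = 132 / 11 = 12
First share = 3 * 12 = 36
Middle share = 3 * 12 = 36
Third share = 5 * 12 = 60

36


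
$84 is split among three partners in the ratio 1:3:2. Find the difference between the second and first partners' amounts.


Total parts = 1 + 3 + 2 = 6
Value per part = 84 / 6 = 14
Shares: 1*14=14, 3*14=42, 2*14=28
Second share = 42, first share = 14
Difference = |42 - 14| = 28

28


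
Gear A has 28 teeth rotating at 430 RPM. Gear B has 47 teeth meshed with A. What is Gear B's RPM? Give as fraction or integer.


Gear ratio: teeth_A * RPM_A = teeth_B * RPM_B
28 * 430 = 47 * RPM_B
12040 = 47 * RPM_B
RPM_B = 12040 / 47
RPM_B = 12040/47

12040/47


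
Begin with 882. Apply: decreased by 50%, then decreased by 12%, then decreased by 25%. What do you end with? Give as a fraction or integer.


Start: 882
Step 1: decrease by 50% => multiply by 50/100
  882 * 50/100 = 441
Step 2: decrease by 12% => multiply by 88/100
  441 * 88/100 = 9702/25
Step 3: decrease by 25% => multiply by 75/100
  9702/25 * 75/100 = 14553/50
Final value = 14553/50

14553/50


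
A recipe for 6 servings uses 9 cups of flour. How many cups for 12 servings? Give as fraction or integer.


Original: 9 cups for 6 servings
Target servings = 12
Scaling factor = 12/6
New amount = 9 * 12/6
= 108/6
= 18 cups

18


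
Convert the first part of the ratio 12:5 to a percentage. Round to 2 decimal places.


Total parts = 12 + 5 = 17
First part fraction = 12/17
Percentage = (12/17) * 100
= 0.705882 * 100
= 70.59%

70.59


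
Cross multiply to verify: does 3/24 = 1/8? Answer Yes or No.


Cross multiply to check 3/24 = 1/8
Left cross product: 3 * 8 = 24
Right cross product: 24 * 1 = 24
24 = 24
Equal, so proportions match => Yes

Yes


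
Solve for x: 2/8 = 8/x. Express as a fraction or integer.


Setting up: 2/8 = 8/x
Cross multiply: 2 * x = 8 * 8
2x = 64
x = 64/2
x = 32

32


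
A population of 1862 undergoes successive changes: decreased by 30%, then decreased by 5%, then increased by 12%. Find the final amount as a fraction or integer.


Start: 1862
Step 1: decrease by 30% => multiply by 70/100
  1862 * 70/100 = 6517/5
Step 2: decrease by 5% => multiply by 95/100
  6517/5 * 95/100 = 123823/100
Step 3: increase by 12% => multiply by 112/100
  123823/100 * 112/100 = 866761/625
Final value = 866761/625

866761/625


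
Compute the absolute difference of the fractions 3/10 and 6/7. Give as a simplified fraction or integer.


Simplify: 3/10 = 3/10 and 6/7 = 6/7
Find common denominator: LCD = 70
Convert: 21/70 and 60/70
Difference = |21 - 60|/70 = 39/70
Simplified = 39/70

39/70


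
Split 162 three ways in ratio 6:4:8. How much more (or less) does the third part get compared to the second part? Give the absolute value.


Total parts = 6 + 4 + 8 = 18
Value per part = 162 / 18 = 9
Shares: 6*9=54, 4*9=36, 8*9=72
Third share = 72, second share = 36
Difference = |72 - 36| = 36

36


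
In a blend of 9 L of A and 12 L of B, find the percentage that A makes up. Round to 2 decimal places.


Volume of A = 9 L
Volume of B = 12 L
Total volume = 9 + 12 = 21 L
Percentage of A = (9/21) * 100
= 42.86%

42.86


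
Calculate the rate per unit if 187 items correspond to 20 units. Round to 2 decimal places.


Total items = 187
Number of units = 20
Unit rate = 187 / 20
= 9.35 items per unit

9.35


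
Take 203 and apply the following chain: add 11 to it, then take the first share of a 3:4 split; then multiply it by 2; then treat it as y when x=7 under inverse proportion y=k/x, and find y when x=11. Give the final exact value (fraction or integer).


Start with 203.
Step 1: Add 11: 203+11=214; split 3:4 first = 214*3/7 = 642/7
Step 2: Multiply by 2: 642/7 * 2 = 1284/7
Step 3: Inverse prop: k = (1284/7)*7; new y = k/11 = 1284/7*7/11 = 1284/11
Final result = 1284/11

1284/11


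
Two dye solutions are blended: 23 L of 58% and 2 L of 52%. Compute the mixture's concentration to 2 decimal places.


Solute in mixture 1 = 58% of 23 L = 23*58/100 = 667/50 L
Solute in mixture 2 = 52% of 2 L = 2*52/100 = 26/25 L
Total solute = 667/50 + 26/25 = 719/50 L
Total volume = 23 + 2 = 25 L
Final concentration = 719/50/25 * 100 = 57.52%

57.52


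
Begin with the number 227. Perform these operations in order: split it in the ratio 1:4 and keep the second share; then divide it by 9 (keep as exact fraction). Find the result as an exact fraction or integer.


Start with 227.
Step 1: Split 1:4, second share = 227 * 4/5 = 908/5
Step 2: Divide by 9: 908/5 / 9 = 908/45
Final result = 908/45

908/45


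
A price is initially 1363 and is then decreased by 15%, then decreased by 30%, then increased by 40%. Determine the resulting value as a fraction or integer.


Start: 1363
Step 1: decrease by 15% => multiply by 85/100
  1363 * 85/100 = 23171/20
Step 2: decrease by 30% => multiply by 70/100
  23171/20 * 70/100 = 162197/200
Step 3: increase by 40% => multiply by 140/100
  162197/200 * 140/100 = 1135379/1000
Final value = 1135379/1000

1135379/1000


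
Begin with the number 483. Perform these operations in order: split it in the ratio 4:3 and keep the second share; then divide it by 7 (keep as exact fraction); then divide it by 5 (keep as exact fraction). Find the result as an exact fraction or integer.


Start with 483.
Step 1: Split 4:3, second share = 483 * 3/7 = 207
Step 2: Divide by 7: 207 / 7 = 207/7
Step 3: Divide by 5: 207/7 / 5 = 207/35
Final result = 207/35

207/35


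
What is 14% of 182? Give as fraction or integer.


Compute 14% of 182
Convert percentage: 14% = 14/100
Multiply: 182 * 14/100
= 2548/100
= 637/25

637/25


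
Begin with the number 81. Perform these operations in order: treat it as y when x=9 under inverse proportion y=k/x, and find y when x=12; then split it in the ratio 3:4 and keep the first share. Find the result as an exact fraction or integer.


Start with 81.
Step 1: Inverse prop: k = (81)*9; new y = k/12 = 81*9/12 = 243/4
Step 2: Split 3:4, first share = 243/4 * 3/7 = 729/28
Final result = 729/28

729/28


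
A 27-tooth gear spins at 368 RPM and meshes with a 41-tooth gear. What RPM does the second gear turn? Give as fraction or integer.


Gear ratio: teeth_A * RPM_A = teeth_B * RPM_B
27 * 368 = 41 * RPM_B
9936 = 41 * RPM_B
RPM_B = 9936 / 41
RPM_B = 9936/41

9936/41


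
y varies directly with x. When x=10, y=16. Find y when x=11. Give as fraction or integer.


Direct proportion: y = kx
Find k: k = 16/10 = 8/5
Compute y at x=11: y = 8/5 * 11
y = 88/5

88/5


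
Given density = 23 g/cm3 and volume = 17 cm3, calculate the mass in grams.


Using mass = density * volume
Density = 23 g/cm3
Volume = 17 cm3
Mass = 23 * 17
= 391 g

391


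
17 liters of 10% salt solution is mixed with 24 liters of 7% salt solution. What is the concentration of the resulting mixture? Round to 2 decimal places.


Solute in mixture 1 = 10% of 17 L = 17*10/100 = 17/10 L
Solute in mixture 2 = 7% of 24 L = 24*7/100 = 42/25 L
Total solute = 17/10 + 42/25 = 169/50 L
Total volume = 17 + 24 = 41 L
Final concentration = 169/50/41 * 100 = 8.24%

8.24


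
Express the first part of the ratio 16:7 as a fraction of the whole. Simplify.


Total parts = 16 + 7 = 23
First part fraction = 16/23
Simplify: 16/23 = 16/23

16/23


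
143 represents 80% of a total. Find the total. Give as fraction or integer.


Given: 143 is 80% of the whole
Set up: 143 = 80/100 * whole
whole = 143 * 100 / 80
whole = 14300 / 80
whole = 715/4

715/4


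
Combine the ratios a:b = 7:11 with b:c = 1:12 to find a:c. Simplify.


Given a:b = 7:11 and b:c = 1:12
Make b consistent. Multiply first ratio by 1: a:b = 7:11
Multiply second ratio by 11: b:c = 11:132
Now b = 11 in both, so a:b:c = 7:11:132
Therefore a:c = 7:132
Simplify by GCD: a:c = 7:132

7:132


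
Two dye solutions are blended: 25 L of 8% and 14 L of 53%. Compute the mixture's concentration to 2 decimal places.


Solute in mixture 1 = 8% of 25 L = 25*8/100 = 2 L
Solute in mixture 2 = 53% of 14 L = 14*53/100 = 371/50 L
Total solute = 2 + 371/50 = 471/50 L
Total volume = 25 + 14 = 39 L
Final concentration = 471/50/39 * 100 = 24.15%

24.15


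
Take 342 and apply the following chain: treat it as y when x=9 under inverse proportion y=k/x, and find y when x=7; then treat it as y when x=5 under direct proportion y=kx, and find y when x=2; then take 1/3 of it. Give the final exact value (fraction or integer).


Start with 342.
Step 1: Inverse prop: k = (342)*9; new y = k/7 = 342*9/7 = 3078/7
Step 2: Direct prop: k = (3078/7)/5; new y = k*2 = 3078/7*2/5 = 6156/35
Step 3: Take 1/3: 6156/35 * 1/3 = 2052/35
Final result = 2052/35

2052/35


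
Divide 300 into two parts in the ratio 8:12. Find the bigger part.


Total parts = 8 + 12 = 20
Value per part = 300 / 20 = 15
First share = 8 * 15 = 120
Second share = 12 * 15 = 180
Larger share = 180

180


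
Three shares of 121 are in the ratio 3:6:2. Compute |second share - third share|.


Total parts = 3 + 6 + 2 = 11
Value per part = 121 / 11 = 11
Shares: 3*11=33, 6*11=66, 2*11=22
Second share = 66, third share = 22
Difference = |66 - 22| = 44

44


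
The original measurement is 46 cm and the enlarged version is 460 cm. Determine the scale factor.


Original length = 46 cm
Scaled length = 460 cm
Scale factor = 460 / 46
= 10

10


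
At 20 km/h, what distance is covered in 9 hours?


Using distance = speed * time
Speed = 20 km/h
Time = 9 hours
Distance = 20 * 9
= 180 km

180


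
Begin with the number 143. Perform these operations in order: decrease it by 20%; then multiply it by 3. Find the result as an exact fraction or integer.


Start with 143.
Step 1: Decrease by 20%: 143 * 80/100 = 572/5
Step 2: Multiply by 3: 572/5 * 3 = 1716/5
Final result = 1716/5

1716/5


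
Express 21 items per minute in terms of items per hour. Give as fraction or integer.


Converting from per minute to per hour
Rate = 21 items per minute
Multiply by 60: 21 * 60
= 1260 items per hour

1260


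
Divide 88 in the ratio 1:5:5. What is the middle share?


Ratio = 1:5:5
Total parts = 1 + 5 + 5 = 11
Value per part = 88 / 11 = 8
First share = 1 * 8 = 8
Middle share = 5 * 8 = 40
Third share = 5 * 8 = 40

40


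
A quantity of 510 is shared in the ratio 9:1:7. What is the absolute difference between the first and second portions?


Total parts = 9 + 1 + 7 = 17
Value per part = 510 / 17 = 30
Shares: 9*30=270, 1*30=30, 7*30=210
First share = 270, second share = 30
Difference = |270 - 30| = 240

240
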